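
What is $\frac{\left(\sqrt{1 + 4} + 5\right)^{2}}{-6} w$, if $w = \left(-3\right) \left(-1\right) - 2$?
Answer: $- \frac{\left(5 + \sqrt{5}\right)^{2}}{6} \approx -8.7268$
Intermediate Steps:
$w = 1$ ($w = 3 - 2 = 1$)
$\frac{\left(\sqrt{1 + 4} + 5\right)^{2}}{-6} w = \frac{\left(\sqrt{1 + 4} + 5\right)^{2}}{-6} \cdot 1 = \left(\sqrt{5} + 5\right)^{2} \left(- \frac{1}{6}\right) 1 = \left(5 + \sqrt{5}\right)^{2} \left(- \frac{1}{6}\right) 1 = - \frac{\left(5 + \sqrt{5}\right)^{2}}{6} \cdot 1 = - \frac{\left(5 + \sqrt{5}\right)^{2}}{6}$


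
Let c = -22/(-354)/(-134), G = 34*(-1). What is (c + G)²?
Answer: 650318054929/562543524 ≈ 1156.0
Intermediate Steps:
G = -34
c = -11/23718 (c = -22*(-1/354)*(-1/134) = (11/177)*(-1/134) = -11/23718 ≈ -0.00046378)
(c + G)² = (-11/23718 - 34)² = (-806423/23718)² = 650318054929/562543524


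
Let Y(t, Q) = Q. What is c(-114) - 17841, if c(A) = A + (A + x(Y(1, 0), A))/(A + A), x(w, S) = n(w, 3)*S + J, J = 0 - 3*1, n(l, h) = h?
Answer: -1364427/76 ≈ -17953.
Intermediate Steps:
J = -3 (J = 0 - 3 = -3)
x(w, S) = -3 + 3*S (x(w, S) = 3*S - 3 = -3 + 3*S)
c(A) = A + (-3 + 4*A)/(2*A) (c(A) = A + (A + (-3 + 3*A))/(A + A) = A + (-3 + 4*A)/((2*A)) = A + (-3 + 4*A)*(1/(2*A)) = A + (-3 + 4*A)/(2*A))
c(-114) - 17841 = (2 - 114 - 3/2/(-114)) - 17841 = (2 - 114 - 3/2*(-1/114)) - 17841 = (2 - 114 + 1/76) - 17841 = -8511/76 - 17841 = -1364427/76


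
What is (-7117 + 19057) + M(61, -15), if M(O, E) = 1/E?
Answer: 179099/15 ≈ 11940.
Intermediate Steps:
(-7117 + 19057) + M(61, -15) = (-7117 + 19057) + 1/(-15) = 11940 - 1/15 = 179099/15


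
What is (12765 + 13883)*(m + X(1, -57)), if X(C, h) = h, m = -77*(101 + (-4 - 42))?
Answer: -114373216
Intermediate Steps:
m = -4235 (m = -77*(101 - 46) = -77*55 = -4235)
(12765 + 13883)*(m + X(1, -57)) = (12765 + 13883)*(-4235 - 57) = 26648*(-4292) = -114373216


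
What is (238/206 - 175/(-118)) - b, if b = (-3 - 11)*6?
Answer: 1053003/12154 ≈ 86.638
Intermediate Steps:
b = -84 (b = -14*6 = -84)
(238/206 - 175/(-118)) - b = (238/206 - 175/(-118)) - 1*(-84) = (238*(1/206) - 175*(-1/118)) + 84 = (119/103 + 175/118) + 84 = 32067/12154 + 84 = 1053003/12154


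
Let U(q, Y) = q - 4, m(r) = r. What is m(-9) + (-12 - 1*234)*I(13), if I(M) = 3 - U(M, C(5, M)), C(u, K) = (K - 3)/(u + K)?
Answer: 1467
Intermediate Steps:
C(u, K) = (-3 + K)/(K + u)
U(q, Y) = -4 + q
I(M) = 7 - M (I(M) = 3 - (-4 + M) = 3 + (4 - M) = 7 - M)
m(-9) + (-12 - 1*234)*I(13) = -9 + (-12 - 1*234)*(7 - 1*13) = -9 + (-12 - 234)*(7 - 13) = -9 - 246*(-6) = -9 + 1476 = 1467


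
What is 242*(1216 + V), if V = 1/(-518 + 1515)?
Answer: 293389426/997 ≈ 2.9427e+5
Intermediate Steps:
V = 1/997 ≈ 0.0010030
242*(1216 + V) = 242*(1216 + 1/997) = 242*(1212353/997) = 293389426/997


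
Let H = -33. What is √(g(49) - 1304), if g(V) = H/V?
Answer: I*√63929/7 ≈ 36.12*I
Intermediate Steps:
g(V) = -33/V
√(g(49) - 1304) = √(-33/49 - 1304) = √(-63929/49) = I*√63929/7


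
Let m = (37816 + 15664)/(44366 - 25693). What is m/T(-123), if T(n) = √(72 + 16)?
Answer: 13370*√22/205403 ≈ 0.30531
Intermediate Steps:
m = 53480/18673 ≈ 2.8640
T(n) = 2*√22 (T(n) = √88 = 2*√22)
m/T(-123) = 53480/(18673*((2*√22))) = 53480*(√22/44)/18673 = 13370*√22/205403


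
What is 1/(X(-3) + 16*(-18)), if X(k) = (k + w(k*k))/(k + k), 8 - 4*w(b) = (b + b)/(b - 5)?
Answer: -48/13807 ≈ -0.0034765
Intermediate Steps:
w(b) = 2 - b/(2*(-5 + b)) (w(b) = 2 - (b + b)/(4*(b - 5)) = 2 - 2*b/(4*(-5 + b)) = 2 - b/(2*(-5 + b)))
X(k) = (k + (-20 + 3*k**2)/(2*(-5 + k**2)))/(2*k) (X(k) = (k + (-20 + 3*(k*k))/(2*(-5 + k*k)))/(k + k) = (k + (-20 + 3*k**2)/(2*(-5 + k**2)))/((2*k)) = (k + (-20 + 3*k**2)/(2*(-5 + k**2)))*(1/(2*k)) = (k + (-20 + 3*k**2)/(2*(-5 + k**2)))/(2*k))
1/(X(-3) + 16*(-18)) = 1/((1/4)*(-20 + 3*(-3)**2 + 2*(-3)*(-5 + (-3)**2))/(-3*(-5 + (-3)**2)) + 16*(-18)) = 1/((1/4)*(-1/3)*(-20 + 3*9 + 2*(-3)*(-5 + 9))/(-5 + 9) - 288) = 1/((1/4)*(-1/3)*(-20 + 27 + 2*(-3)*4)/4 - 288) = 1/((1/4)*(-1/3)*(1/4)*(-20 + 27 - 24) - 288) = 1/((1/4)*(-1/3)*(1/4)*(-17) - 288) = 1/(17/48 - 288) = 1/(-13807/48) = -48/13807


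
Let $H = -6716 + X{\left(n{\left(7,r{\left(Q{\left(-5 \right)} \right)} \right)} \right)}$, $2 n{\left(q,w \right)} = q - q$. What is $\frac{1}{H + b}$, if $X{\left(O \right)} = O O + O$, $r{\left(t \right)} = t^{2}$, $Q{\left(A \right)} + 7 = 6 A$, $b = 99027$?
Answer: $\frac{1}{92311} \approx 1.0833 \cdot 10^{-5}$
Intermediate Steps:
$Q{\left(A \right)} = -7 + 6 A$
$n{\left(q,w \right)} = 0$ ($n{\left(q,w \right)} = \frac{q - q}{2} = \frac{1}{2} \cdot 0 = 0$)
$X{\left(O \right)} = O + O^{2}$ ($X{\left(O \right)} = O^{2} + O = O + O^{2}$)
$H = -6716$ ($H = -6716 + 0 \left(1 + 0\right) = -6716 + 0 \cdot 1 = -6716 + 0 = -6716$)
$\frac{1}{H + b} = \frac{1}{-6716 + 99027} = \frac{1}{92311}$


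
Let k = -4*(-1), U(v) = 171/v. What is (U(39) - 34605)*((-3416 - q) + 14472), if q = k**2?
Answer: -4965880320/13 ≈ -3.8199e+8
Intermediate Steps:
k = 4
q = 16 (q = 4**2 = 16)
(U(39) - 34605)*((-3416 - q) + 14472) = (171/39 - 34605)*((-3416 - 1*16) + 14472) = (171*(1/39) - 34605)*((-3416 - 16) + 14472) = (57/13 - 34605)*(-3432 + 14472) = -449808/13*11040 = -4965880320/13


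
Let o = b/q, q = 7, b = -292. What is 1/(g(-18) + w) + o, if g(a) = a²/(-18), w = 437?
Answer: -122341/2933 ≈ -41.712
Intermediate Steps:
g(a) = -a²/18 (g(a) = a²*(-1/18) = -a²/18)
o = -292/7 ≈ -41.714
1/(g(-18) + w) + o = 1/(-1/18*(-18)² + 437) - 292/7 = 1/(-1/18*324 + 437) - 292/7 = 1/(-18 + 437) - 292/7 = 1/419 - 292/7 = -122341/2933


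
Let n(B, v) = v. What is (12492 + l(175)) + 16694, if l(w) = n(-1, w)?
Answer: 29361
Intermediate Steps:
l(w) = w
(12492 + l(175)) + 16694 = (12492 + 175) + 16694 = 12667 + 16694 = 29361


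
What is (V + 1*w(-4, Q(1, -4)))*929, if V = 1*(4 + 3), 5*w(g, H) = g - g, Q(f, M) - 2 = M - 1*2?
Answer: 6503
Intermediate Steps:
Q(f, M) = M (Q(f, M) = 2 + (M - 1*2) = 2 + (M - 2) = 2 + (-2 + M) = M)
w(g, H) = 0 (w(g, H) = (g - g)/5 = (⅕)*0 = 0)
V = 7 (V = 1*7 = 7)
(V + 1*w(-4, Q(1, -4)))*929 = (7 + 1*0)*929 = (7 + 0)*929 = 7*929 = 6503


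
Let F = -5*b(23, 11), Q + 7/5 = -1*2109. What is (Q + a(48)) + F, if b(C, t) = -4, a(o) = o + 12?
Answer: -10152/5 ≈ -2030.4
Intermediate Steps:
a(o) = 12 + o
Q = -10552/5 (Q = -7/5 - 1*2109 = -7/5 - 2109 = -10552/5 ≈ -2110.4)
F = 20 (F = -5*(-4) = 20)
(Q + a(48)) + F = (-10552/5 + (12 + 48)) + 20 = (-10552/5 + 60) + 20 = -10252/5 + 20 = -10152/5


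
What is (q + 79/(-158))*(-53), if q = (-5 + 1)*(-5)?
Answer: -2067/2 ≈ -1033.5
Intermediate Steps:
q = 20 (q = -4*(-5) = 20)
(q + 79/(-158))*(-53) = (20 + 79/(-158))*(-53) = (20 + 79*(-1/158))*(-53) = (20 - ½)*(-53) = (39/2)*(-53) = -2067/2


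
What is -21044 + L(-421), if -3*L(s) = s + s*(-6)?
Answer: -65237/3 ≈ -21746.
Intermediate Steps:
L(s) = 5*s/3 (L(s) = -(s + s*(-6))/3 = -(s - 6*s)/3 = -(-5)*s/3 = 5*s/3)
-21044 + L(-421) = -21044 + (5/3)*(-421) = -21044 - 2105/3 = -65237/3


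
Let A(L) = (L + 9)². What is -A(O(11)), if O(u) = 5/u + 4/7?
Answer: -595984/5929 ≈ -100.52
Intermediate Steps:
O(u) = 4/7 + 5/u (O(u) = 5/u + 4*(⅐) = 5/u + 4/7 = 4/7 + 5/u)
A(L) = (9 + L)²
-A(O(11)) = -(9 + (4/7 + 5/11))² = -(9 + 79/77)² = -(772/77)² = -1*595984/5929 = -595984/5929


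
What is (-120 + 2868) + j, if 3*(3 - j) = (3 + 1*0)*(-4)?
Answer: 2755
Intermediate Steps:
j = 7 (j = 3 - (3 + 1*0)*(-4)/3 = 3 - (3 + 0)*(-4)/3 = 3 - (-4) = 3 - 1/3*(-12) = 3 + 4 = 7)
(-120 + 2868) + j = (-120 + 2868) + 7 = 2748 + 7 = 2755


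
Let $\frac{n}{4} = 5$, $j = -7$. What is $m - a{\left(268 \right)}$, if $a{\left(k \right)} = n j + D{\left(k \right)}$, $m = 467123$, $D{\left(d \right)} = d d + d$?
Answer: $395171$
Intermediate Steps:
$D{\left(d \right)} = d + d^{2}$ ($D{\left(d \right)} = d^{2} + d = d + d^{2}$)
$n = 20$ ($n = 4 \cdot 5 = 20$)
$a{\left(k \right)} = -140 + k \left(1 + k\right)$ ($a{\left(k \right)} = 20 \left(-7\right) + k \left(1 + k\right) = -140 + k \left(1 + k\right)$)
$m - a{\left(268 \right)} = 467123 - \left(-140 + 268 \left(1 + 268\right)\right) = 467123 - \left(-140 + 268 \cdot 269\right) = 467123 - \left(-140 + 72092\right) = 467123 - 71952 = 395171$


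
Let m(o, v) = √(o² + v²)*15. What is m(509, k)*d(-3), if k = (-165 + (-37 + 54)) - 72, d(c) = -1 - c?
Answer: 30*√307481 ≈ 16635.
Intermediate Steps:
k = -220 (k = (-165 + 17) - 72 = -148 - 72 = -220)
m(o, v) = 15*√(o² + v²)
m(509, k)*d(-3) = (15*√(509² + (-220)²))*(-1 - 1*(-3)) = (15*√(259081 + 48400))*(-1 + 3) = (15*√307481)*2 = 30*√307481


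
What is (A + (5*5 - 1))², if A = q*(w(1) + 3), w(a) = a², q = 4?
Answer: 1600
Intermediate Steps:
A = 16 (A = 4*(1² + 3) = 4*(1 + 3) = 4*4 = 16)
(A + (5*5 - 1))² = (16 + (5*5 - 1))² = (16 + (25 - 1))² = (16 + 24)² = 40² = 1600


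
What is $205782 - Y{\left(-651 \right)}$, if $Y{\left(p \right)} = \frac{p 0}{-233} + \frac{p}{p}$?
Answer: $205781$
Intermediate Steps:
$Y{\left(p \right)} = 1$ ($Y{\left(p \right)} = 0 \left(- \frac{1}{233}\right) + 1 = 0 + 1 = 1$)
$205782 - Y{\left(-651 \right)} = 205782 - 1 = 205781$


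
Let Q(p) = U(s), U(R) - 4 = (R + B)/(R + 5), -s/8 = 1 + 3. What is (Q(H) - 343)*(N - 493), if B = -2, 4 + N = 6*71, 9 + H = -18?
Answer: 647449/27 ≈ 23980.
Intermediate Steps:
H = -27 (H = -9 - 18 = -27)
N = 422 (N = -4 + 6*71 = -4 + 426 = 422)
s = -32 (s = -8*(1 + 3) = -8*4 = -32)
U(R) = 4 + (-2 + R)/(5 + R) (U(R) = 4 + (R - 2)/(R + 5) = 4 + (-2 + R)/(5 + R))
Q(p) = 142/27 (Q(p) = (18 + 5*(-32))/(5 - 32) = (18 - 160)/(-27) = -1/27*(-142) = 142/27)
(Q(H) - 343)*(N - 493) = (142/27 - 343)*(422 - 493) = -9119/27*(-71) = 647449/27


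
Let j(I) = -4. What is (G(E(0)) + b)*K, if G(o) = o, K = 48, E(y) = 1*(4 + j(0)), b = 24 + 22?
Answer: 2208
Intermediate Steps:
b = 46
E(y) = 0 (E(y) = 1*(4 - 4) = 1*0 = 0)
(G(E(0)) + b)*K = (0 + 46)*48 = 46*48 = 2208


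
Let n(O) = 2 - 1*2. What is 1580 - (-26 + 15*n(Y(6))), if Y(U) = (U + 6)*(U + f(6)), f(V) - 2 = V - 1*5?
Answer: 1606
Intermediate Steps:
f(V) = -3 + V (f(V) = 2 + (V - 1*5) = 2 + (V - 5) = 2 + (-5 + V) = -3 + V)
Y(U) = (3 + U)*(6 + U) (Y(U) = (U + 6)*(U + (-3 + 6)) = (6 + U)*(U + 3) = (6 + U)*(3 + U) = (3 + U)*(6 + U))
n(O) = 0 (n(O) = 2 - 2 = 0)
1580 - (-26 + 15*n(Y(6))) = 1580 - (-26 + 15*0) = 1580 - (-26 + 0) = 1580 - 1*(-26) = 1580 + 26 = 1606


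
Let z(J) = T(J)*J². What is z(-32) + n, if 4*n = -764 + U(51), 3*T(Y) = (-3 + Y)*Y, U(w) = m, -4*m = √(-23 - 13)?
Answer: 1146307/3 - 3*I/8 ≈ 3.821e+5 - 0.375*I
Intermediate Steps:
m = -3*I/2 (m = -√(-23 - 13)/4 = -3*I/2 ≈ -1.5*I)
U(w) = -3*I/2
T(Y) = Y*(-3 + Y)/3 (T(Y) = ((-3 + Y)*Y)/3 = (Y*(-3 + Y))/3 = Y*(-3 + Y)/3)
z(J) = J³*(-3 + J)/3 (z(J) = (J*(-3 + J)/3)*J² = J³*(-3 + J)/3)
n = -191 - 3*I/8 (n = (-764 - 3*I/2)/4 = -191 - 3*I/8 ≈ -191.0 - 0.375*I)
z(-32) + n = (⅓)*(-32)³*(-3 - 32) + (-191 - 3*I/8) = (⅓)*(-32768)*(-35) + (-191 - 3*I/8) = 1146880/3 + (-191 - 3*I/8) = 1146307/3 - 3*I/8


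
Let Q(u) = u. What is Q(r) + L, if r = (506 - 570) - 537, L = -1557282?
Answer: -1557883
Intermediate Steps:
r = -601 (r = -64 - 537 = -601)
Q(r) + L = -601 - 1557282 = -1557883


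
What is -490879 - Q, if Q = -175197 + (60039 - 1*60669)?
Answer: -315052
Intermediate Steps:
Q = -175827 (Q = -175197 + (60039 - 60669) = -175197 - 630 = -175827)
-490879 - Q = -490879 - 1*(-175827) = -490879 + 175827 = -315052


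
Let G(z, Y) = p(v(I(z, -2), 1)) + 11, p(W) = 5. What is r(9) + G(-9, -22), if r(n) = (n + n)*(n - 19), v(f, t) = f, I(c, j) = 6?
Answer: -164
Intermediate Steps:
r(n) = 2*n*(-19 + n) (r(n) = (2*n)*(-19 + n) = 2*n*(-19 + n))
G(z, Y) = 16 (G(z, Y) = 5 + 11 = 16)
r(9) + G(-9, -22) = 2*9*(-19 + 9) + 16 = 2*9*(-10) + 16 = -180 + 16 = -164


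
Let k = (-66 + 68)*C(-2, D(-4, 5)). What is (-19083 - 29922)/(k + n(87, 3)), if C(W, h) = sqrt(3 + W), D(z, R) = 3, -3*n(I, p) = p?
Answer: -49005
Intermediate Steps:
n(I, p) = -p/3
k = 2 (k = (-66 + 68)*sqrt(3 - 2) = 2*sqrt(1) = 2*1 = 2)
(-19083 - 29922)/(k + n(87, 3)) = (-19083 - 29922)/(2 - 1/3*3) = -49005/(2 - 1) = -49005/1 = -49005*1 = -49005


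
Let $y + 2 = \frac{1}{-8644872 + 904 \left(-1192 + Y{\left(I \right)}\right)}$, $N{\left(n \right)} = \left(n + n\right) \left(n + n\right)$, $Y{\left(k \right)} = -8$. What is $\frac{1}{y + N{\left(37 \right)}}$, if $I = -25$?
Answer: $\frac{9729672}{53260224527} \approx 0.00018268$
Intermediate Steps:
$N{\left(n \right)} = 4 n^{2}$ ($N{\left(n \right)} = 2 n 2 n = 4 n^{2}$)
$y = - \frac{19459345}{9729672}$ ($y = -2 + \frac{1}{-8644872 + 904 \left(-1192 - 8\right)} = -2 + \frac{1}{-8644872 + 904 \left(-1200\right)} = -2 + \frac{1}{-8644872 - 1084800} = -2 + \frac{1}{-9729672} = -2 - \frac{1}{9729672} = - \frac{19459345}{9729672} \approx -2.0$)
$\frac{1}{y + N{\left(37 \right)}} = \frac{1}{- \frac{19459345}{9729672} + 4 \cdot 37^{2}} = \frac{1}{- \frac{19459345}{9729672} + 4 \cdot 1369} = \frac{1}{- \frac{19459345}{9729672} + 5476} = \frac{1}{\frac{53260224527}{9729672}} = \frac{9729672}{53260224527}$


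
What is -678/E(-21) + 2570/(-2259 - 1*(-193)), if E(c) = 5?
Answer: -706799/5165 ≈ -136.84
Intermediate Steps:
-678/E(-21) + 2570/(-2259 - 1*(-193)) = -678/5 + 2570/(-2259 - 1*(-193)) = -678*⅕ + 2570/(-2259 + 193) = -678/5 + 2570/(-2066) = -678/5 + 2570*(-1/2066) = -678/5 - 1285/1033 = -706799/5165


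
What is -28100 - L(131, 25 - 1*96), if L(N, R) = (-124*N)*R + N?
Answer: -1181555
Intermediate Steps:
L(N, R) = N - 124*N*R (L(N, R) = -124*N*R + N = N - 124*N*R)
-28100 - L(131, 25 - 1*96) = -28100 - 131*(1 - 124*(25 - 1*96)) = -28100 - 131*(1 - 124*(25 - 96)) = -28100 - 131*(1 - 124*(-71)) = -28100 - 131*(1 + 8804) = -28100 - 131*8805 = -28100 - 1*1153455 = -28100 - 1153455 = -1181555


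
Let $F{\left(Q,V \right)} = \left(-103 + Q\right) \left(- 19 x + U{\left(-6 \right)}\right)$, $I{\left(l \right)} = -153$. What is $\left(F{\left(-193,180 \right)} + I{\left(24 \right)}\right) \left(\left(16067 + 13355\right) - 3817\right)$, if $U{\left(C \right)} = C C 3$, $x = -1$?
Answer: $-966460725$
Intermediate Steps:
$U{\left(C \right)} = 3 C^{2}$ ($U{\left(C \right)} = C^{2} \cdot 3 = 3 C^{2}$)
$F{\left(Q,V \right)} = -13081 + 127 Q$ ($F{\left(Q,V \right)} = \left(-103 + Q\right) \left(\left(-19\right) \left(-1\right) + 3 \left(-6\right)^{2}\right) = \left(-103 + Q\right) \left(19 + 3 \cdot 36\right) = \left(-103 + Q\right) \left(19 + 108\right) = \left(-103 + Q\right) 127 = -13081 + 127 Q$)
$\left(F{\left(-193,180 \right)} + I{\left(24 \right)}\right) \left(\left(16067 + 13355\right) - 3817\right) = \left(\left(-13081 + 127 \left(-193\right)\right) - 153\right) \left(\left(16067 + 13355\right) - 3817\right) = \left(\left(-13081 - 24511\right) - 153\right) \left(29422 - 3817\right) = \left(-37592 - 153\right) 25605 = \left(-37745\right) 25605 = -966460725$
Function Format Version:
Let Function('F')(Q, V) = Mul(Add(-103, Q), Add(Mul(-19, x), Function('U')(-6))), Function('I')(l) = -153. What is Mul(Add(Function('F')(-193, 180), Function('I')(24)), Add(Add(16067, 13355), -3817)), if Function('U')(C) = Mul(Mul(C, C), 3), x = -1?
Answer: -966460725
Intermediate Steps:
Function('U')(C) = Mul(3, Pow(C, 2)) (Function('U')(C) = Mul(Pow(C, 2), 3) = Mul(3, Pow(C, 2)))
Function('F')(Q, V) = Add(-13081, Mul(127, Q)) (Function('F')(Q, V) = Mul(Add(-103, Q), Add(Mul(-19, -1), Mul(3, Pow(-6, 2)))) = Mul(Add(-103, Q), Add(19, Mul(3, 36))) = Mul(Add(-103, Q), Add(19, 108)) = Mul(Add(-103, Q), 127) = Add(-13081, Mul(127, Q)))
Mul(Add(Function('F')(-193, 180), Function('I')(24)), Add(Add(16067, 13355), -3817)) = Mul(Add(Add(-13081, Mul(127, -193)), -153), Add(Add(16067, 13355), -3817)) = Mul(Add(Add(-13081, -24511), -153), Add(29422, -3817)) = Mul(Add(-37592, -153), 25605) = Mul(-37745, 25605) = -966460725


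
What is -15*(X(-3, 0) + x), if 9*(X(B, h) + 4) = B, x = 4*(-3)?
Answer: 245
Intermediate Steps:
x = -12
X(B, h) = -4 + B/9
-15*(X(-3, 0) + x) = -15*((-4 + (⅑)*(-3)) - 12) = -15*((-4 - ⅓) - 12) = -15*(-13/3 - 12) = -15*(-49/3) = 245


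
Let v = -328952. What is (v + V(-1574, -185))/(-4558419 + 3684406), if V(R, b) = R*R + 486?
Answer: -2149010/874013 ≈ -2.4588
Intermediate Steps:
V(R, b) = 486 + R**2 (V(R, b) = R**2 + 486 = 486 + R**2)
(v + V(-1574, -185))/(-4558419 + 3684406) = (-328952 + (486 + (-1574)**2))/(-4558419 + 3684406) = (-328952 + (486 + 2477476))/(-874013) = (-328952 + 2477962)*(-1/874013) = 2149010*(-1/874013) = -2149010/874013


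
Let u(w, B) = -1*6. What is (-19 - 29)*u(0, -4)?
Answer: 288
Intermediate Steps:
u(w, B) = -6
(-19 - 29)*u(0, -4) = (-19 - 29)*(-6) = -48*(-6) = 288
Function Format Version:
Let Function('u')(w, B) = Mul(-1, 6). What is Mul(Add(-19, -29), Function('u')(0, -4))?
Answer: 288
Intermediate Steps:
Function('u')(w, B) = -6
Mul(Add(-19, -29), Function('u')(0, -4)) = Mul(Add(-19, -29), -6) = Mul(-48, -6) = 288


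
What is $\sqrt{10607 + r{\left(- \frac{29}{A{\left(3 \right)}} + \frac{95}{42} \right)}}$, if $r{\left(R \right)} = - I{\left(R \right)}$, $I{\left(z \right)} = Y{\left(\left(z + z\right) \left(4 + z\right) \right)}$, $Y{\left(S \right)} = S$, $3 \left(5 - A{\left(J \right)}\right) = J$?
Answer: $\frac{\sqrt{74773438}}{84} \approx 102.94$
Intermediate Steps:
$A{\left(J \right)} = 5 - \frac{J}{3}$
$I{\left(z \right)} = 2 z \left(4 + z\right)$ ($I{\left(z \right)} = \left(z + z\right) \left(4 + z\right) = 2 z \left(4 + z\right)$)
$r{\left(R \right)} = - 2 R \left(4 + R\right)$
$\sqrt{10607 + r{\left(- \frac{29}{A{\left(3 \right)}} + \frac{95}{42} \right)}} = \sqrt{10607 - 2 \left(- \frac{29}{5 - 1} + \frac{95}{42}\right) \left(4 + \left(- \frac{29}{5 - 1} + \frac{95}{42}\right)\right)} = \sqrt{10607 - 2 \left(- \frac{29}{5 - 1} + 95 \cdot \frac{1}{42}\right) \left(4 + \left(- \frac{29}{5 - 1} + 95 \cdot \frac{1}{42}\right)\right)} = \sqrt{10607 - 2 \left(- \frac{29}{4} + \frac{95}{42}\right) \left(4 + \left(- \frac{29}{4} + \frac{95}{42}\right)\right)} = \sqrt{10607 - - \frac{419 \left(4 - \frac{419}{84}\right)}{42}} = \sqrt{10607 - \left(- \frac{419}{42}\right) \left(- \frac{83}{84}\right)} = \sqrt{10607 - \frac{34777}{3528}} = \sqrt{\frac{37386719}{3528}} = \frac{\sqrt{74773438}}{84}$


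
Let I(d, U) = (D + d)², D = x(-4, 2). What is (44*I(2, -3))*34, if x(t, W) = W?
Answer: 23936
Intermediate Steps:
D = 2
I(d, U) = (2 + d)²
(44*I(2, -3))*34 = (44*(2 + 2)²)*34 = (44*4²)*34 = (44*16)*34 = 704*34 = 23936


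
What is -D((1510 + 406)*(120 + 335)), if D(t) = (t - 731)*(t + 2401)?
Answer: -761454485869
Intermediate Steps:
D(t) = (-731 + t)*(2401 + t)
-D((1510 + 406)*(120 + 335)) = -(-1755131 + ((1510 + 406)*(120 + 335))² + 1670*((1510 + 406)*(120 + 335))) = -(-1755131 + (1916*455)² + 1670*(1916*455)) = -(-1755131 + 871780² + 1670*871780) = -(-1755131 + 760000368400 + 1455872600) = -1*761454485869 = -761454485869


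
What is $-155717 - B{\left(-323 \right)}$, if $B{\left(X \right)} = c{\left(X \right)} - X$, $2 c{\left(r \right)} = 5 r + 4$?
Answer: $- \frac{310469}{2} \approx -1.5523 \cdot 10^{5}$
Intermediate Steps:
$c{\left(r \right)} = 2 + \frac{5 r}{2}$ ($c{\left(r \right)} = \frac{5 r + 4}{2} = \frac{4 + 5 r}{2} = 2 + \frac{5 r}{2}$)
$B{\left(X \right)} = 2 + \frac{3 X}{2}$ ($B{\left(X \right)} = \left(2 + \frac{5 X}{2}\right) - X = 2 + \frac{3 X}{2}$)
$-155717 - B{\left(-323 \right)} = -155717 - \left(2 + \frac{3}{2} \left(-323\right)\right) = -155717 - \left(2 - \frac{969}{2}\right) = -155717 - - \frac{965}{2} = -155717 + \frac{965}{2} = - \frac{310469}{2}$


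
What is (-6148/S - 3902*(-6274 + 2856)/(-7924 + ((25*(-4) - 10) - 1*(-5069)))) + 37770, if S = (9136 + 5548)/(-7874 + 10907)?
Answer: 348325869629/10884515 ≈ 32002.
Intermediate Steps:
S = 14684/3033 ≈ 4.8414
(-6148/S - 3902*(-6274 + 2856)/(-7924 + ((25*(-4) - 10) - 1*(-5069)))) + 37770 = (-6148/14684/3033 - 3902*(-6274 + 2856)/(-7924 + ((25*(-4) - 10) - 1*(-5069)))) + 37770 = (-6148*3033/14684 - 3902*(-3418/(-7924 + ((-100 - 10) + 5069)))) + 37770 = (-4661721/3671 - 3902*(-3418/(-7924 + (-110 + 5069)))) + 37770 = (-4661721/3671 - 3902*(-3418/(-7924 + 4959))) + 37770 = (-4661721/3671 - 3902/((-2965*(-1/3418)))) + 37770 = (-4661721/3671 - 3902/2965/3418) + 37770 = (-4661721/3671 - 3902*3418/2965) + 37770 = (-4661721/3671 - 13337036/2965) + 37770 = -62782261921/10884515 + 37770 = 348325869629/10884515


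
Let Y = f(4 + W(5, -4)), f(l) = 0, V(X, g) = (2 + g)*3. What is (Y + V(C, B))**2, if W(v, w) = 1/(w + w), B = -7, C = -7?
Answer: 225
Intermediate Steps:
W(v, w) = 1/(2*w)
V(X, g) = 6 + 3*g
Y = 0
(Y + V(C, B))**2 = (0 + (6 + 3*(-7)))**2 = (0 + (6 - 21))**2 = (0 - 15)**2 = (-15)**2 = 225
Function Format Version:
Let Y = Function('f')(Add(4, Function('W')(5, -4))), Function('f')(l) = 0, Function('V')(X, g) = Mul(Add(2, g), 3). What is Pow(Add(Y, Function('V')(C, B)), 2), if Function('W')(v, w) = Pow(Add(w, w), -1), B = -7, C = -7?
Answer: 225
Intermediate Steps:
Function('W')(v, w) = Mul(Rational(1, 2), Pow(w, -1)) (Function('W')(v, w) = Pow(Mul(2, w), -1) = Mul(Rational(1, 2), Pow(w, -1)))
Function('V')(X, g) = Add(6, Mul(3, g))
Y = 0
Pow(Add(Y, Function('V')(C, B)), 2) = Pow(Add(0, Add(6, Mul(3, -7))), 2) = Pow(Add(0, Add(6, -21)), 2) = Pow(Add(0, -15), 2) = Pow(-15, 2) = 225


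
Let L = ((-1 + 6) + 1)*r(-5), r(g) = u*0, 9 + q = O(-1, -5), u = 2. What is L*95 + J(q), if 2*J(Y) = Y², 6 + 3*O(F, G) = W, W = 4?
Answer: 841/18 ≈ 46.722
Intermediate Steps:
O(F, G) = -⅔ (O(F, G) = -2 + (⅓)*4 = -2 + 4/3 = -⅔)
q = -29/3 (q = -9 - ⅔ = -29/3 ≈ -9.6667)
r(g) = 0 (r(g) = 2*0 = 0)
J(Y) = Y²/2
L = 0 (L = ((-1 + 6) + 1)*0 = (5 + 1)*0 = 6*0 = 0)
L*95 + J(q) = 0*95 + (-29/3)²/2 = 0 + (½)*(841/9) = 0 + 841/18 = 841/18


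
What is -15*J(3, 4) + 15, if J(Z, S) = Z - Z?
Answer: 15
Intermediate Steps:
J(Z, S) = 0
-15*J(3, 4) + 15 = -15*0 + 15 = 0 + 15 = 15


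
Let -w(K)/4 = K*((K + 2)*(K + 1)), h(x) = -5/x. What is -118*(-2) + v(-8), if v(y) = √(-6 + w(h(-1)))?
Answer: 236 + 3*I*√94 ≈ 236.0 + 29.086*I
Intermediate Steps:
w(K) = -4*K*(1 + K)*(2 + K) (w(K) = -4*K*(K + 2)*(K + 1) = -4*K*(2 + K)*(1 + K) = -4*K*(1 + K)*(2 + K))
v(y) = 3*I*√94 (v(y) = √(-6 - 4*(-5/(-1))*(2 + (-5/(-1))² + 3*(-5/(-1)))) = √(-6 - 4*(-5*(-1))*(2 + (-5*(-1))² + 3*(-5*(-1)))) = √(-6 - 4*5*(2 + 5² + 3*5)) = √(-6 - 4*5*(2 + 25 + 15)) = √(-6 - 4*5*42) = √(-6 - 840) = √(-846) = 3*I*√94)
-118*(-2) + v(-8) = -118*(-2) + 3*I*√94 = 236 + 3*I*√94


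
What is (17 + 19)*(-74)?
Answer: -2664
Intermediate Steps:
(17 + 19)*(-74) = 36*(-74) = -2664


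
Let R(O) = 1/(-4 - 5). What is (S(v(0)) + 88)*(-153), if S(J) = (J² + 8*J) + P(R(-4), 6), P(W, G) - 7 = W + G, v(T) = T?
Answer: -15436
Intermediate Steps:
R(O) = -⅑ (R(O) = 1/(-9) = -⅑)
P(W, G) = 7 + G + W (P(W, G) = 7 + (W + G) = 7 + (G + W) = 7 + G + W)
S(J) = 116/9 + J² + 8*J (S(J) = (J² + 8*J) + (7 + 6 - ⅑) = (J² + 8*J) + 116/9 = 116/9 + J² + 8*J)
(S(v(0)) + 88)*(-153) = ((116/9 + 0² + 8*0) + 88)*(-153) = ((116/9 + 0 + 0) + 88)*(-153) = (116/9 + 88)*(-153) = (908/9)*(-153) = -15436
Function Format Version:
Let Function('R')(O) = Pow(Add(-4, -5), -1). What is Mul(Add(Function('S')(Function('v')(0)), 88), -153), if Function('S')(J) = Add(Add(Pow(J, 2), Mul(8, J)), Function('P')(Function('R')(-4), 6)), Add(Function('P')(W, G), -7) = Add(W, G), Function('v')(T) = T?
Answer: -15436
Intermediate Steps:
Function('R')(O) = Rational(-1, 9) (Function('R')(O) = Pow(-9, -1) = Rational(-1, 9))
Function('P')(W, G) = Add(7, G, W) (Function('P')(W, G) = Add(7, Add(W, G)) = Add(7, Add(G, W)) = Add(7, G, W))
Function('S')(J) = Add(Rational(116, 9), Pow(J, 2), Mul(8, J)) (Function('S')(J) = Add(Add(Pow(J, 2), Mul(8, J)), Add(7, 6, Rational(-1, 9))) = Add(Add(Pow(J, 2), Mul(8, J)), Rational(116, 9)) = Add(Rational(116, 9), Pow(J, 2), Mul(8, J)))
Mul(Add(Function('S')(Function('v')(0)), 88), -153) = Mul(Add(Add(Rational(116, 9), Pow(0, 2), Mul(8, 0)), 88), -153) = Mul(Add(Add(Rational(116, 9), 0, 0), 88), -153) = Mul(Add(Rational(116, 9), 88), -153) = Mul(Rational(908, 9), -153) = -15436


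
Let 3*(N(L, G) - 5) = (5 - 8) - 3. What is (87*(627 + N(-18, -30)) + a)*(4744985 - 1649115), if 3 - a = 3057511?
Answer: -9295962657260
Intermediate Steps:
a = -3057508 (a = 3 - 1*3057511 = 3 - 3057511 = -3057508)
N(L, G) = 3 (N(L, G) = 5 + ((5 - 8) - 3)/3 = 5 + (-3 - 3)/3 = 5 + (⅓)*(-6) = 5 - 2 = 3)
(87*(627 + N(-18, -30)) + a)*(4744985 - 1649115) = (87*(627 + 3) - 3057508)*(4744985 - 1649115) = (87*630 - 3057508)*3095870 = (54810 - 3057508)*3095870 = -3002698*3095870 = -9295962657260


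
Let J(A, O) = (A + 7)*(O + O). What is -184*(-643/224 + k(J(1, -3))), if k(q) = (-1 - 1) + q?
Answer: 272389/28 ≈ 9728.2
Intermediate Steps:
J(A, O) = 2*O*(7 + A) (J(A, O) = (7 + A)*(2*O) = 2*O*(7 + A))
k(q) = -2 + q
-184*(-643/224 + k(J(1, -3))) = -184*(-643/224 + (-2 + 2*(-3)*(7 + 1))) = -184*(-643*1/224 + (-2 + 2*(-3)*8)) = -184*(-643/224 + (-2 - 48)) = -184*(-643/224 - 50) = -184*(-11843/224) = 272389/28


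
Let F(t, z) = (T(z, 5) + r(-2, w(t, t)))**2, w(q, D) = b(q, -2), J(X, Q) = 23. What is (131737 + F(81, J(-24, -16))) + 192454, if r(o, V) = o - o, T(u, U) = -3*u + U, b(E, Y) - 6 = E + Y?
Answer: 328287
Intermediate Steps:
b(E, Y) = 6 + E + Y (b(E, Y) = 6 + (E + Y) = 6 + E + Y)
w(q, D) = 4 + q (w(q, D) = 6 + q - 2 = 4 + q)
T(u, U) = U - 3*u
r(o, V) = 0
F(t, z) = (5 - 3*z)**2 (F(t, z) = ((5 - 3*z) + 0)**2 = (5 - 3*z)**2)
(131737 + F(81, J(-24, -16))) + 192454 = (131737 + (-5 + 3*23)**2) + 192454 = (131737 + (-5 + 69)**2) + 192454 = (131737 + 64**2) + 192454 = (131737 + 4096) + 192454 = 135833 + 192454 = 328287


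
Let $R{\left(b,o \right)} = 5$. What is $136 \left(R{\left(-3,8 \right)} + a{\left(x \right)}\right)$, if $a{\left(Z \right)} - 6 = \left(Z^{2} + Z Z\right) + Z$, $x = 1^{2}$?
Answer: $1904$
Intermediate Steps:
$x = 1$
$a{\left(Z \right)} = 6 + Z + 2 Z^{2}$ ($a{\left(Z \right)} = 6 + \left(\left(Z^{2} + Z Z\right) + Z\right) = 6 + \left(\left(Z^{2} + Z^{2}\right) + Z\right) = 6 + \left(2 Z^{2} + Z\right) = 6 + \left(Z + 2 Z^{2}\right) = 6 + Z + 2 Z^{2}$)
$136 \left(R{\left(-3,8 \right)} + a{\left(x \right)}\right) = 136 \left(5 + \left(6 + 1 + 2 \cdot 1^{2}\right)\right) = 136 \left(5 + \left(6 + 1 + 2 \cdot 1\right)\right) = 136 \left(5 + \left(6 + 1 + 2\right)\right) = 136 \left(5 + 9\right) = 136 \cdot 14 = 1904$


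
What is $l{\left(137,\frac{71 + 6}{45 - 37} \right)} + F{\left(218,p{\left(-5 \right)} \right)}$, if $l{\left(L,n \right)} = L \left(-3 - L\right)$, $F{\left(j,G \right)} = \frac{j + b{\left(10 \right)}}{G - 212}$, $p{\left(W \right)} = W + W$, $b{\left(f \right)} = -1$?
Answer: $- \frac{4258177}{222} \approx -19181.0$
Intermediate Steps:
$p{\left(W \right)} = 2 W$
$F{\left(j,G \right)} = \frac{-1 + j}{-212 + G}$ ($F{\left(j,G \right)} = \frac{j - 1}{G - 212} = \frac{-1 + j}{-212 + G}$)
$l{\left(137,\frac{71 + 6}{45 - 37} \right)} + F{\left(218,p{\left(-5 \right)} \right)} = \left(-1\right) 137 \left(3 + 137\right) + \frac{-1 + 218}{-212 + 2 \left(-5\right)} = \left(-1\right) 137 \cdot 140 + \frac{1}{-212 - 10} \cdot 217 = -19180 + \frac{1}{-222} \cdot 217 = -19180 - \frac{217}{222} = - \frac{4258177}{222}$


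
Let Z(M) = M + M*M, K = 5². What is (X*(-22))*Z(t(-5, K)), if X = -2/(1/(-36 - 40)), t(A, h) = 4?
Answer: -66880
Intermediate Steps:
K = 25
Z(M) = M + M²
X = 152 (X = -2/(1/(-76)) = -2/(-1/76) = -2*(-76) = 152)
(X*(-22))*Z(t(-5, K)) = (152*(-22))*(4*(1 + 4)) = -13376*5 = -3344*20 = -66880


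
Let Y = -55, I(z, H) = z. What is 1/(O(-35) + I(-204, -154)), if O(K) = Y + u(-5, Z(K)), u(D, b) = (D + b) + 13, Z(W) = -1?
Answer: -1/252 ≈ -0.0039683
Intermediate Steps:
u(D, b) = 13 + D + b
O(K) = -48 (O(K) = -55 + (13 - 5 - 1) = -55 + 7 = -48)
1/(O(-35) + I(-204, -154)) = 1/(-48 - 204) = 1/(-252) = -1/252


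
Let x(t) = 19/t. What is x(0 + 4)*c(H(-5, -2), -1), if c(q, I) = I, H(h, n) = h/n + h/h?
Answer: -19/4 ≈ -4.7500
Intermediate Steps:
H(h, n) = 1 + h/n (H(h, n) = h/n + 1 = 1 + h/n)
x(0 + 4)*c(H(-5, -2), -1) = (19/(0 + 4))*(-1) = (19/4)*(-1) = -19/4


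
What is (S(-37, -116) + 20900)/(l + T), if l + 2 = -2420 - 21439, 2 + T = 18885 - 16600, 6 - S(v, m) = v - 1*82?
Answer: -21025/21578 ≈ -0.97437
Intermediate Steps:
S(v, m) = 88 - v (S(v, m) = 6 - (v - 1*82) = 6 - (v - 82) = 6 - (-82 + v) = 6 + (82 - v) = 88 - v)
T = 2283 (T = -2 + (18885 - 16600) = -2 + 2285 = 2283)
l = -23861 (l = -2 + (-2420 - 21439) = -2 - 23859 = -23861)
(S(-37, -116) + 20900)/(l + T) = ((88 - 1*(-37)) + 20900)/(-23861 + 2283) = ((88 + 37) + 20900)/(-21578) = (125 + 20900)*(-1/21578) = 21025*(-1/21578) = -21025/21578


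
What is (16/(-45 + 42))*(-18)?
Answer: 96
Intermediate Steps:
(16/(-45 + 42))*(-18) = (16/(-3))*(-18) = (16*(-⅓))*(-18) = -16/3*(-18) = 96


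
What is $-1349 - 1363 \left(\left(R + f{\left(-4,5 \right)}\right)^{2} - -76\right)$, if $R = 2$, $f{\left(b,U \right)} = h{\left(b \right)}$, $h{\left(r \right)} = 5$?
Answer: $-171724$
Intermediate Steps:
$f{\left(b,U \right)} = 5$
$-1349 - 1363 \left(\left(R + f{\left(-4,5 \right)}\right)^{2} - -76\right) = -1349 - 1363 \left(\left(2 + 5\right)^{2} - -76\right) = -1349 - 1363 \left(7^{2} + 76\right) = -1349 - 1363 \left(49 + 76\right) = -1349 - 170375 = -171724$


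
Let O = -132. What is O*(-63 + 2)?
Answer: 8052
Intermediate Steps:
O*(-63 + 2) = -132*(-63 + 2) = -132*(-61) = 8052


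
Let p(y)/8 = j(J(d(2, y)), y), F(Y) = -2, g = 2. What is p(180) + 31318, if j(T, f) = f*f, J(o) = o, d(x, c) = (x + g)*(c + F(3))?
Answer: 290518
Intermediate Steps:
d(x, c) = (-2 + c)*(2 + x) (d(x, c) = (x + 2)*(c - 2) = (2 + x)*(-2 + c) = (-2 + c)*(2 + x))
j(T, f) = f²
p(y) = 8*y²
p(180) + 31318 = 8*180² + 31318 = 8*32400 + 31318 = 259200 + 31318 = 290518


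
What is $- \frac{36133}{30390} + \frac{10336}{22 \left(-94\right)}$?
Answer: $- \frac{97208521}{15711630} \approx -6.187$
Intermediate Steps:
$- \frac{36133}{30390} + \frac{10336}{22 \left(-94\right)} = \left(-36133\right) \frac{1}{30390} + \frac{10336}{-2068} = - \frac{36133}{30390} + 10336 \left(- \frac{1}{2068}\right) = - \frac{36133}{30390} - \frac{2584}{517} = - \frac{97208521}{15711630}$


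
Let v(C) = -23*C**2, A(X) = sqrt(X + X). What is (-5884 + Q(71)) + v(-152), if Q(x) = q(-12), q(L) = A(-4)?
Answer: -537276 + 2*I*sqrt(2) ≈ -5.3728e+5 + 2.8284*I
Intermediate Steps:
A(X) = sqrt(2)*sqrt(X) (A(X) = sqrt(2*X) = sqrt(2)*sqrt(X))
q(L) = 2*I*sqrt(2) (q(L) = sqrt(2)*sqrt(-4) = sqrt(2)*(2*I) = 2*I*sqrt(2))
Q(x) = 2*I*sqrt(2)
(-5884 + Q(71)) + v(-152) = (-5884 + 2*I*sqrt(2)) - 23*(-152)**2 = (-5884 + 2*I*sqrt(2)) - 23*23104 = (-5884 + 2*I*sqrt(2)) - 531392 = -537276 + 2*I*sqrt(2)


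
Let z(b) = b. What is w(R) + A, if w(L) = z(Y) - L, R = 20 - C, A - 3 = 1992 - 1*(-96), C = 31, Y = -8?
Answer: 2094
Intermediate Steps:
A = 2091 (A = 3 + (1992 - 1*(-96)) = 3 + (1992 + 96) = 3 + 2088 = 2091)
R = -11 (R = 20 - 1*31 = 20 - 31 = -11)
w(L) = -8 - L
w(R) + A = (-8 - 1*(-11)) + 2091 = (-8 + 11) + 2091 = 3 + 2091 = 2094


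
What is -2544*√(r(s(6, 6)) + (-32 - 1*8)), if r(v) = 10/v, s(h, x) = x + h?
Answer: -424*I*√1410 ≈ -15921.0*I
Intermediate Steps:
s(h, x) = h + x
-2544*√(r(s(6, 6)) + (-32 - 1*8)) = -2544*√(10/(6 + 6) + (-32 - 1*8)) = -2544*√(10/12 + (-32 - 8)) = -2544*√(10*(1/12) - 40) = -2544*√(⅚ - 40) = -424*I*√1410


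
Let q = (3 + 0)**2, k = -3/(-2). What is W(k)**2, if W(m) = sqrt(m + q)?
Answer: 21/2 ≈ 10.500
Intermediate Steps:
k = 3/2 (k = -3*(-1/2) = 3/2 ≈ 1.5000)
q = 9 (q = 3**2 = 9)
W(m) = sqrt(9 + m) (W(m) = sqrt(m + 9) = sqrt(9 + m))
W(k)**2 = (sqrt(9 + 3/2))**2 = (sqrt(21/2))**2 = (sqrt(42)/2)**2 = 21/2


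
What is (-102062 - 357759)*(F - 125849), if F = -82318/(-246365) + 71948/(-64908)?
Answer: 231344132134718876444/3997764855 ≈ 5.7868e+10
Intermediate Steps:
F = -3095593069/3997764855 (F = -82318*(-1/246365) + 71948*(-1/64908) = 82318/246365 - 17987/16227 = -3095593069/3997764855 ≈ -0.77433)
(-102062 - 357759)*(F - 125849) = (-102062 - 357759)*(-3095593069/3997764855 - 125849) = -459821*(-503117804829964/3997764855) = 231344132134718876444/3997764855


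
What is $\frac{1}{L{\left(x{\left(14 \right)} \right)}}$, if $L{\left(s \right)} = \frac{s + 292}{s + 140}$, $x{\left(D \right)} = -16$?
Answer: $\frac{31}{69} \approx 0.44928$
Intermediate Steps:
$L{\left(s \right)} = \frac{292 + s}{140 + s}$
$\frac{1}{L{\left(x{\left(14 \right)} \right)}} = \frac{1}{\frac{1}{140 - 16} \left(292 - 16\right)} = \frac{1}{\frac{1}{124} \cdot 276} = \frac{1}{\frac{69}{31}} = \frac{31}{69}$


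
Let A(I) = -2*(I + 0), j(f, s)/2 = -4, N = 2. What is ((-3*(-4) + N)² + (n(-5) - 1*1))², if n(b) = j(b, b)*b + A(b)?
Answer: 60025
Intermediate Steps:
j(f, s) = -8 (j(f, s) = 2*(-4) = -8)
A(I) = -2*I
n(b) = -10*b (n(b) = -8*b - 2*b = -10*b)
((-3*(-4) + N)² + (n(-5) - 1*1))² = ((-3*(-4) + 2)² + (-10*(-5) - 1*1))² = ((12 + 2)² + (50 - 1))² = (14² + 49)² = (196 + 49)² = 245² = 60025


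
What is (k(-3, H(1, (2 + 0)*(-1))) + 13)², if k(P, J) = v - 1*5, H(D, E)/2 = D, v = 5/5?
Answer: 81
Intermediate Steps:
v = 1 (v = 5*(⅕) = 1)
H(D, E) = 2*D
k(P, J) = -4 (k(P, J) = 1 - 1*5 = 1 - 5 = -4)
(k(-3, H(1, (2 + 0)*(-1))) + 13)² = (-4 + 13)² = 9² = 81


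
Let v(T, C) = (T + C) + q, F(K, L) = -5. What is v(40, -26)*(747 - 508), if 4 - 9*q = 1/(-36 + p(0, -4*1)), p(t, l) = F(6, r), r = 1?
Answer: 424703/123 ≈ 3452.9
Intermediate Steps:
p(t, l) = -5
q = 55/123 (q = 4/9 - 1/(9*(-36 - 5)) = 4/9 - 1/9/(-41) = 4/9 - 1/9*(-1/41) = 4/9 + 1/369 = 55/123 ≈ 0.44715)
v(T, C) = 55/123 + C + T (v(T, C) = (T + C) + 55/123 = (C + T) + 55/123 = 55/123 + C + T)
v(40, -26)*(747 - 508) = (55/123 - 26 + 40)*(747 - 508) = (1777/123)*239 = 424703/123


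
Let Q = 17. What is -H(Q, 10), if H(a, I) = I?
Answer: -10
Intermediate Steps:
-H(Q, 10) = -1*10 = -10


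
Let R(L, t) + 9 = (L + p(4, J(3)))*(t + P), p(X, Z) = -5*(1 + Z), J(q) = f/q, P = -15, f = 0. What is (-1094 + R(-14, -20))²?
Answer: 191844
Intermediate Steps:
J(q) = 0 (J(q) = 0/q = 0)
p(X, Z) = -5 - 5*Z
R(L, t) = -9 + (-15 + t)*(-5 + L) (R(L, t) = -9 + (L + (-5 - 5*0))*(t - 15) = -9 + (L + (-5 + 0))*(-15 + t) = -9 + (L - 5)*(-15 + t) = -9 + (-5 + L)*(-15 + t) = -9 + (-15 + t)*(-5 + L))
(-1094 + R(-14, -20))² = (-1094 + (66 - 15*(-14) - 5*(-20) - 14*(-20)))² = (-1094 + (66 + 210 + 100 + 280))² = (-1094 + 656)² = (-438)² = 191844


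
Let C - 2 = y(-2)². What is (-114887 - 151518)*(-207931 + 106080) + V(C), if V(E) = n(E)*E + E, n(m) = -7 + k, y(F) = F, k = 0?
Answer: 27133615619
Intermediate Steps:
n(m) = -7 (n(m) = -7 + 0 = -7)
C = 6 (C = 2 + (-2)² = 2 + 4 = 6)
V(E) = -6*E (V(E) = -7*E + E = -6*E)
(-114887 - 151518)*(-207931 + 106080) + V(C) = (-114887 - 151518)*(-207931 + 106080) - 6*6 = -266405*(-101851) - 36 = 27133615655 - 36 = 27133615619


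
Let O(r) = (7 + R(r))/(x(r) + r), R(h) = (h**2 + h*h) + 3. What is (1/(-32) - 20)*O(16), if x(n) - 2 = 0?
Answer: -18589/32 ≈ -580.91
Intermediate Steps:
x(n) = 2 (x(n) = 2 + 0 = 2)
R(h) = 3 + 2*h**2 (R(h) = (h**2 + h**2) + 3 = 2*h**2 + 3 = 3 + 2*h**2)
O(r) = (10 + 2*r**2)/(2 + r) (O(r) = (7 + (3 + 2*r**2))/(2 + r) = (10 + 2*r**2)/(2 + r))
(1/(-32) - 20)*O(16) = (1/(-32) - 20)*(2*(5 + 16**2)/(2 + 16)) = (-1/32 - 20)*(2*(5 + 256)/18) = -641*261/(16*18) = -641/32*29 = -18589/32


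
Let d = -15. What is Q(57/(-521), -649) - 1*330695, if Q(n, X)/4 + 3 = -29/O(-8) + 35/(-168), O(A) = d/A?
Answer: -3307697/10 ≈ -3.3077e+5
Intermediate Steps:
O(A) = -15/A
Q(n, X) = -747/10 (Q(n, X) = -12 + 4*(-29/((-15/(-8))) + 35/(-168)) = -12 + 4*(-29/((-15*(-1/8))) + 35*(-1/168)) = -12 + 4*(-29/15/8 - 5/24) = -12 + 4*(-29*8/15 - 5/24) = -12 + 4*(-232/15 - 5/24) = -12 + 4*(-627/40) = -12 - 627/10 = -747/10)
Q(57/(-521), -649) - 1*330695 = -747/10 - 1*330695 = -747/10 - 330695 = -3307697/10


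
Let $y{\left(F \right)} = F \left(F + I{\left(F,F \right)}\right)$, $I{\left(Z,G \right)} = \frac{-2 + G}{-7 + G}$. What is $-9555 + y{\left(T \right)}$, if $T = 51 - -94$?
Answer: $\frac{1603595}{138} \approx 11620.0$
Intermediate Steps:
$I{\left(Z,G \right)} = \frac{-2 + G}{-7 + G}$
$T = 145$ ($T = 51 + 94 = 145$)
$y{\left(F \right)} = F \left(F + \frac{-2 + F}{-7 + F}\right)$
$-9555 + y{\left(T \right)} = -9555 + \frac{145 \left(-2 + 145 + 145 \left(-7 + 145\right)\right)}{-7 + 145} = -9555 + \frac{145 \left(-2 + 145 + 145 \cdot 138\right)}{138} = -9555 + 145 \cdot \frac{1}{138} \left(-2 + 145 + 20010\right) = -9555 + 145 \cdot \frac{1}{138} \cdot 20153 = -9555 + \frac{2922185}{138} = \frac{1603595}{138}$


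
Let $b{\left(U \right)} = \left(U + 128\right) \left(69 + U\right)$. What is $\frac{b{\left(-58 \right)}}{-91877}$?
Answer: $- \frac{770}{91877} \approx -0.0083808$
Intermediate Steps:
$b{\left(U \right)} = \left(69 + U\right) \left(128 + U\right)$ ($b{\left(U \right)} = \left(128 + U\right) \left(69 + U\right) = \left(69 + U\right) \left(128 + U\right)$)
$\frac{b{\left(-58 \right)}}{-91877} = \frac{8832 + \left(-58\right)^{2} + 197 \left(-58\right)}{-91877} = \left(8832 + 3364 - 11426\right) \left(- \frac{1}{91877}\right) = 770 \left(- \frac{1}{91877}\right) = - \frac{770}{91877}$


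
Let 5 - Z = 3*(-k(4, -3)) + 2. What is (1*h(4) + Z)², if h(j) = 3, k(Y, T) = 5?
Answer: 441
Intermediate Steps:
Z = 18 (Z = 5 - (3*(-1*5) + 2) = 5 - (3*(-5) + 2) = 5 - (-15 + 2) = 5 - 1*(-13) = 5 + 13 = 18)
(1*h(4) + Z)² = (1*3 + 18)² = (3 + 18)² = 21² = 441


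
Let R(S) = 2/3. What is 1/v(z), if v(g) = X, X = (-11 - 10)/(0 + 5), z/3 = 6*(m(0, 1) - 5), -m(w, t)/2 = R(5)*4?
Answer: -5/21 ≈ -0.23810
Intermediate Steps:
R(S) = ⅔ (R(S) = 2*(⅓) = ⅔)
m(w, t) = -16/3 (m(w, t) = -4*4/3 = -2*8/3 = -16/3)
z = -186 (z = 3*(6*(-16/3 - 5)) = 3*(6*(-31/3)) = 3*(-62) = -186)
X = -21/5 ≈ -4.2000
v(g) = -21/5
1/v(z) = 1/(-21/5) = -5/21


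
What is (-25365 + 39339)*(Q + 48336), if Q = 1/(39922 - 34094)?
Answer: 1968253334283/2914 ≈ 6.7545e+8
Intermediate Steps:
Q = 1/5828 ≈ 0.00017159
(-25365 + 39339)*(Q + 48336) = (-25365 + 39339)*(1/5828 + 48336) = 13974*(281702209/5828) = 1968253334283/2914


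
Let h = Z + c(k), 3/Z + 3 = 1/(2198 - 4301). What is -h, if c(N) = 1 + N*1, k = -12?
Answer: 75719/6310 ≈ 12.000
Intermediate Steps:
c(N) = 1 + N
Z = -6309/6310 (Z = 3/(-3 + 1/(2198 - 4301)) = 3/(-3 + 1/(-2103)) = 3/(-3 - 1/2103) = 3/(-6310/2103) = 3*(-2103/6310) = -6309/6310 ≈ -0.99984)
h = -75719/6310 (h = -6309/6310 + (1 - 12) = -6309/6310 - 11 = -75719/6310 ≈ -12.000)
-h = -1*(-75719/6310) = 75719/6310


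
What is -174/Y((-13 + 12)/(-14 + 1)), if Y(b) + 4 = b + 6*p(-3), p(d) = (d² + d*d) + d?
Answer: -754/373 ≈ -2.0214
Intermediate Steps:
p(d) = d + 2*d² (p(d) = (d² + d²) + d = 2*d² + d = d + 2*d²)
Y(b) = 86 + b (Y(b) = -4 + (b + 6*(-3*(1 + 2*(-3)))) = -4 + (b + 6*(-3*(1 - 6))) = -4 + (b + 6*(-3*(-5))) = -4 + (b + 6*15) = -4 + (b + 90) = -4 + (90 + b) = 86 + b)
-174/Y((-13 + 12)/(-14 + 1)) = -174/(86 + (-13 + 12)/(-14 + 1)) = -174/(86 - 1/(-13)) = -174/(86 - 1*(-1/13)) = -174/(86 + 1/13) = -174/1119/13 = -174*13/1119 = -754/373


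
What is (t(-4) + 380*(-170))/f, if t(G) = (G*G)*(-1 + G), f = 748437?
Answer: -21560/249479 ≈ -0.086420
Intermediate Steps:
t(G) = G**2*(-1 + G)
(t(-4) + 380*(-170))/f = ((-4)**2*(-1 - 4) + 380*(-170))/748437 = (16*(-5) - 64600)*(1/748437) = (-80 - 64600)*(1/748437) = -64680*1/748437 = -21560/249479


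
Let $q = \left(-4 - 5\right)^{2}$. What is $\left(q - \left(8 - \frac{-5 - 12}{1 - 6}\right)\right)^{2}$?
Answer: $\frac{145924}{25} \approx 5837.0$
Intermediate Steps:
$q = 81$ ($q = \left(-9\right)^{2} = 81$)
$\left(q - \left(8 - \frac{-5 - 12}{1 - 6}\right)\right)^{2} = \left(81 - \left(8 - \frac{-5 - 12}{1 - 6}\right)\right)^{2} = \left(81 - \left(8 + \frac{17}{-5}\right)\right)^{2} = \left(81 - \frac{23}{5}\right)^{2} = \left(\frac{382}{5}\right)^{2} = \frac{145924}{25}$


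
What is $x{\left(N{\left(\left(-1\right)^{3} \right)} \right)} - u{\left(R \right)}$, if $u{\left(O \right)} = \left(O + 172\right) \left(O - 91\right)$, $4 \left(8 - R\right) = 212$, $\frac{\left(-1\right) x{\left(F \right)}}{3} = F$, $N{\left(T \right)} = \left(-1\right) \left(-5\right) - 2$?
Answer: $17263$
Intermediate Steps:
$N{\left(T \right)} = 3$ ($N{\left(T \right)} = 5 - 2 = 3$)
$x{\left(F \right)} = - 3 F$
$R = -45$ ($R = 8 - 53 = -45$)
$u{\left(O \right)} = \left(-91 + O\right) \left(172 + O\right)$ ($u{\left(O \right)} = \left(172 + O\right) \left(-91 + O\right) = \left(-91 + O\right) \left(172 + O\right)$)
$x{\left(N{\left(\left(-1\right)^{3} \right)} \right)} - u{\left(R \right)} = \left(-3\right) 3 - \left(-15652 + \left(-45\right)^{2} + 81 \left(-45\right)\right) = -9 - \left(-15652 + 2025 - 3645\right) = -9 - -17272 = -9 + 17272 = 17263$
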